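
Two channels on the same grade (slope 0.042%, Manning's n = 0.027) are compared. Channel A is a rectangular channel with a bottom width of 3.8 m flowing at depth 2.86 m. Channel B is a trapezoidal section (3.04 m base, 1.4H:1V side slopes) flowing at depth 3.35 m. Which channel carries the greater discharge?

Channel A: Flow area A = b·y = 3.8 × 2.86 = 10.87 m². Wetted perimeter P = b + 2y = 3.8 + 2×2.86 = 9.52 m. Hydraulic radius R = A/P = 10.87/9.52 = 1.142 m. Q_A = (1/0.027)·10.87·1.142^(2/3)·√0.00042 = 9.011 m³/s.
Channel B: With bottom width b = 3.04 m and side slope z = 1.4: A = (b + zy)y = (3.04 + 1.4×3.35)×3.35 = 25.9 m²; P = b + 2y√(1+z²) = 3.04 + 2×3.35×1.72 = 14.57 m. Hydraulic radius R = A/P = 25.9/14.57 = 1.778 m. Q_B = (1/0.027)·25.9·1.778^(2/3)·√0.00042 = 28.84 m³/s.
Q_A = 9.011 m³/s vs Q_B = 28.84 m³/s, so channel B carries more.

channel B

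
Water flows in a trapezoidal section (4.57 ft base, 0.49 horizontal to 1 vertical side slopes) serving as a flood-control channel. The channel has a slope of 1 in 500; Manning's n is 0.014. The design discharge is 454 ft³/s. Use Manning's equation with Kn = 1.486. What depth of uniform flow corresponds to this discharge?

Manning's equation rearranged: A R^(2/3) = nQ / (1.486·√S) = 0.014 × 454 / (1.486 × √0.002) = 95.64.
At y = 5.24 ft: A R^(2/3) = 65.22 — low.
At y = 6.47 ft: A R^(2/3) = 95.63 — close enough.

y_n = 6.47 ft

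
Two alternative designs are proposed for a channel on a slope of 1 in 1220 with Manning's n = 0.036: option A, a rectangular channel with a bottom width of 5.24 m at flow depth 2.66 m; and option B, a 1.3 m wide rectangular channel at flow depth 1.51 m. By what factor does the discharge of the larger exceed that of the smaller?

Channel A: Flow area A = b·y = 5.24 × 2.66 = 13.94 m². Wetted perimeter P = b + 2y = 5.24 + 2×2.66 = 10.56 m. Hydraulic radius R = A/P = 13.94/10.56 = 1.32 m. Q_A = (1/0.036)·13.94·1.32^(2/3)·√0.0008197 = 13.34 m³/s.
Channel B: Flow area A = b·y = 1.3 × 1.51 = 1.963 m². Wetted perimeter P = b + 2y = 1.3 + 2×1.51 = 4.32 m. Hydraulic radius R = A/P = 1.963/4.32 = 0.4544 m. Q_B = (1/0.036)·1.963·0.4544^(2/3)·√0.0008197 = 0.9227 m³/s.
The larger discharge is 13.34 m³/s and the smaller is 0.9227 m³/s; the ratio is 14.5.

14.5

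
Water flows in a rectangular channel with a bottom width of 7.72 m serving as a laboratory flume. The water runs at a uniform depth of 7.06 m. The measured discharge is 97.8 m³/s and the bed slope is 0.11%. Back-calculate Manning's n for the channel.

n = 0.034

Flow area A = b·y = 7.72 × 7.06 = 54.5 m². Wetted perimeter P = b + 2y = 7.72 + 2×7.06 = 21.84 m.
Hydraulic radius R = A/P = 54.5/21.84 = 2.496 m.
Rearranging Manning's equation: n = (1/Q) A R^(2/3) S^(1/2) = (1/97.8) × 54.5 × 2.496^(2/3) × √0.0011 = 0.034.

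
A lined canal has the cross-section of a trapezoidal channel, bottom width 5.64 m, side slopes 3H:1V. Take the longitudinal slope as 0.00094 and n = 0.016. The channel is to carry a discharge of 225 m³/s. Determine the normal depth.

Manning's equation rearranged: A R^(2/3) = nQ / (1·√S) = 0.016 × 225 / (√0.00094) = 117.4.
Try y = 3.48 m: A R^(2/3) = 89.53 — low.
Try y = 3.93 m: A R^(2/3) = 117.5 — close enough.

y_n = 3.93 m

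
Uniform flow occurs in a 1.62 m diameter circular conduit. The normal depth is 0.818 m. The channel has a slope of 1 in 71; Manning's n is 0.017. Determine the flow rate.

Q = 4 m³/s

For a circular section of diameter D = 1.62 m at depth y = 0.818 m, the central angle is θ = 2 arccos(1 − 2y/D) = 3.161 rad. Then A = (D²/8)(θ − sin θ) = 1.044 m² and P = Dθ/2 = 2.561 m.
Hydraulic radius R = A/P = 1.044/2.561 = 0.4075 m.
Manning's equation: Q = (1/n) A R^(2/3) S^(1/2) = (1/0.017) × 1.044 × 0.4075^(2/3) × 0.01408^(1/2) = 4 m³/s.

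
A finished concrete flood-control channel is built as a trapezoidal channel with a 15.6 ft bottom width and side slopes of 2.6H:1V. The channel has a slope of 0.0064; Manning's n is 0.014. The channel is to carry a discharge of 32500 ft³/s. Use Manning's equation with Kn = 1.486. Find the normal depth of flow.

y_n = 15.9 ft

Manning's equation rearranged: A R^(2/3) = nQ / (1.486·√S) = 0.014 × 32500 / (1.486 × √0.0064) = 3827.
At y = 10.9 ft: A R^(2/3) = 1629 — short.
At y = 15.9 ft: A R^(2/3) = 3827 — close enough.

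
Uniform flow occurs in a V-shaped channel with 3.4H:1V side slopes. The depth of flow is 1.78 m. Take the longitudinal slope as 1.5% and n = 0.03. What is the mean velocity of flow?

For a triangular section with side slope z = 3.4: A = zy² = 3.4×1.78² = 10.77 m²; P = 2y√(1+z²) = 2×1.78×3.544 = 12.62 m.
Hydraulic radius R = A/P = 10.77/12.62 = 0.8538 m.
From Manning's equation, V = (1/n) R^(2/3) S^(1/2) = (1/0.03) × 0.8538^(2/3) × 0.015^(1/2) = 3.67 m/s.

V = 3.67 m/s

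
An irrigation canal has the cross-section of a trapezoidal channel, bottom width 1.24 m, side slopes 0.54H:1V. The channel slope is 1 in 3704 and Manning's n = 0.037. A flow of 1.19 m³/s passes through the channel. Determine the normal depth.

Manning's equation rearranged: A R^(2/3) = nQ / (1·√S) = 0.037 × 1.19 / (√0.00027) = 2.68.
Trying y = 1.34 m: A R^(2/3) = 1.901 — short.
Trying y = 1.62 m: A R^(2/3) = 2.691 — close enough.

y_n = 1.62 m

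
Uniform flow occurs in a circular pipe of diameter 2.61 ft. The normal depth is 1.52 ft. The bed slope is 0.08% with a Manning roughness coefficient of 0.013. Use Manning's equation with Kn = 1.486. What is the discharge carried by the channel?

For a circular section of diameter D = 2.61 ft at depth y = 1.52 ft, the central angle is θ = 2 arccos(1 − 2y/D) = 3.473 rad. Then A = (D²/8)(θ − sin θ) = 3.234 ft² and P = Dθ/2 = 4.532 ft.
Hydraulic radius R = A/P = 3.234/4.532 = 0.7136 ft.
Manning's equation: Q = (1.486/n) A R^(2/3) S^(1/2) = (1.486/0.013) × 3.234 × 0.7136^(2/3) × 0.0008^(1/2) = 8.35 ft³/s.

Q = 8.35 ft³/s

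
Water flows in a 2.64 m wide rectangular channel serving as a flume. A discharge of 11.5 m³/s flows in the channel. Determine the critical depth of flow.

y_c = 1.25 m

For a rectangular channel, critical depth y_c = (q²/g)^(1/3) where q = Q/b = 11.5/2.64 = 4.356 m²/s.
So y_c = (4.356²/9.81)^(1/3) = 1.25 m.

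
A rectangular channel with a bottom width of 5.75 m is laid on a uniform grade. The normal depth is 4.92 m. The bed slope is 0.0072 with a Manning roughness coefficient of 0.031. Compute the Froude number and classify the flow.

Flow area A = b·y = 5.75 × 4.92 = 28.29 m². Wetted perimeter P = b + 2y = 5.75 + 2×4.92 = 15.59 m.
Hydraulic radius R = A/P = 28.29/15.59 = 1.815 m.
V = (1/n) R^(2/3) √S = (1/0.031) × 1.815^(2/3) × √0.0072 = 4.072 m/s. Hydraulic depth D_h = A/T = 28.29/5.75 = 4.92 m.
Froude number Fr = V/√(g·D_h) = 4.072/√(9.81×4.92) = 0.586, which is less than 1, so the flow is subcritical.

subcritical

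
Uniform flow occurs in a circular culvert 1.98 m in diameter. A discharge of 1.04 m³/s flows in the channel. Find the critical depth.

y_c = 0.477 m

At critical depth, Q² T / (g A³) = 1, i.e. A³/T = Q²/g = 1.04²/9.81 = 0.1103.
Try y = 0.57 m: A³/T = 0.2202 — too large.
Try y = 0.339 m: A³/T = 0.02891 — too small.
Try y = 0.477 m: A³/T = 0.1101 — ≈ 0.1103.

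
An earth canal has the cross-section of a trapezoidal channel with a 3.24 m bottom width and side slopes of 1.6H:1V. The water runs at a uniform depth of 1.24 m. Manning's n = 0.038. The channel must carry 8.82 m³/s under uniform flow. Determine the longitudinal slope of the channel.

S = 0.0035

With bottom width b = 3.24 m and side slope z = 1.6: A = (b + zy)y = (3.24 + 1.6×1.24)×1.24 = 6.478 m²; P = b + 2y√(1+z²) = 3.24 + 2×1.24×1.887 = 7.919 m.
Hydraulic radius R = A/P = 6.478/7.919 = 0.818 m.
From Manning's equation, S = [nQ / (1 A R^(2/3))]² = [0.038 × 8.82 / (1 × 6.478 × 0.818^(2/3))]² = 0.0035.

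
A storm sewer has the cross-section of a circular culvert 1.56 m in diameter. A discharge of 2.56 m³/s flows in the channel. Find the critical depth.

At critical depth, Q² T / (g A³) = 1, i.e. A³/T = Q²/g = 2.56²/9.81 = 0.6681.
Trying y = 0.605 m: A³/T = 0.2114 — too small.
Trying y = 1.01 m: A³/T = 1.505 — too large.
Trying y = 0.817 m: A³/T = 0.6678 — matches.

y_c = 0.817 m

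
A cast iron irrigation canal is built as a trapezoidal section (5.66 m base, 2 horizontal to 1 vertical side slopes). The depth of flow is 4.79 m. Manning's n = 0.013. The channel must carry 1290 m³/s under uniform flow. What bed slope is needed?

S = 0.0141

With bottom width b = 5.66 m and side slope z = 2: A = (b + zy)y = (5.66 + 2×4.79)×4.79 = 73 m²; P = b + 2y√(1+z²) = 5.66 + 2×4.79×2.236 = 27.08 m.
Hydraulic radius R = A/P = 73/27.08 = 2.696 m.
From Manning's equation, S = [nQ / (1 A R^(2/3))]² = [0.013 × 1290 / (1 × 73 × 2.696^(2/3))]² = 0.0141.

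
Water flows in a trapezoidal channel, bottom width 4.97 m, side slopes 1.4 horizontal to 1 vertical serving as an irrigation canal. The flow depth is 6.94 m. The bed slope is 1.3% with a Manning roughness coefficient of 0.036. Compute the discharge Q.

With bottom width b = 4.97 m and side slope z = 1.4: A = (b + zy)y = (4.97 + 1.4×6.94)×6.94 = 101.9 m²; P = b + 2y√(1+z²) = 4.97 + 2×6.94×1.72 = 28.85 m.
Hydraulic radius R = A/P = 101.9/28.85 = 3.533 m.
Manning's equation: Q = (1/n) A R^(2/3) S^(1/2) = (1/0.036) × 101.9 × 3.533^(2/3) × 0.013^(1/2) = 749 m³/s.

Q = 749 m³/s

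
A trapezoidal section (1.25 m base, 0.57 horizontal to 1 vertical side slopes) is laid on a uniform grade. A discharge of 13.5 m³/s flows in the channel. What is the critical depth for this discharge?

At critical depth, Q² T / (g A³) = 1, i.e. A³/T = Q²/g = 13.5²/9.81 = 18.58.
Trying y = 1.39 m: A³/T = 8.071 — too small.
Trying y = 2.06 m: A³/T = 34.61 — too large.
Trying y = 1.75 m: A³/T = 18.75 — close enough.

y_c = 1.75 m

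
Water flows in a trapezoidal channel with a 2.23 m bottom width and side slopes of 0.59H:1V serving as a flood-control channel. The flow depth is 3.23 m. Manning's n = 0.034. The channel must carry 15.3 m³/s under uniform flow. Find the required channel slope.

With bottom width b = 2.23 m and side slope z = 0.59: A = (b + zy)y = (2.23 + 0.59×3.23)×3.23 = 13.36 m²; P = b + 2y√(1+z²) = 2.23 + 2×3.23×1.161 = 9.731 m.
Hydraulic radius R = A/P = 13.36/9.731 = 1.373 m.
From Manning's equation, S = [nQ / (1 A R^(2/3))]² = [0.034 × 15.3 / (1 × 13.36 × 1.373^(2/3))]² = 0.000994.

S = 0.000994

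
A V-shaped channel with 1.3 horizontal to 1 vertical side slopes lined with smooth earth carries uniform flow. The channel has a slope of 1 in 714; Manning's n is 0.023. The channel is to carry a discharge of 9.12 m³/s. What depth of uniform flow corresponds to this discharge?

y_n = 2.18 m

Manning's equation rearranged: A R^(2/3) = nQ / (1·√S) = 0.023 × 9.12 / (√0.001401) = 5.605.
Trying y = 1.69 m: A R^(2/3) = 2.842 — too small.
Trying y = 2.62 m: A R^(2/3) = 9.15 — too large.
Trying y = 2.18 m: A R^(2/3) = 5.604 — close enough.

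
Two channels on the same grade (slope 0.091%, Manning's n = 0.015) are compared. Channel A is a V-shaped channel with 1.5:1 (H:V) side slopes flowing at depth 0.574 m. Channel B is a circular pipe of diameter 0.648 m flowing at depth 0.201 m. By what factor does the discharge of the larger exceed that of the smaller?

9.29

Channel A: For a triangular section with side slope z = 1.5: A = zy² = 1.5×0.574² = 0.4942 m²; P = 2y√(1+z²) = 2×0.574×1.803 = 2.07 m. Hydraulic radius R = A/P = 0.4942/2.07 = 0.2388 m. Q_A = (1/0.015)·0.4942·0.2388^(2/3)·√0.00091 = 0.3826 m³/s.
Channel B: For a circular section of diameter D = 0.648 m at depth y = 0.201 m, the central angle is θ = 2 arccos(1 − 2y/D) = 2.363 rad. Then A = (D²/8)(θ − sin θ) = 0.08715 m² and P = Dθ/2 = 0.7655 m. Hydraulic radius R = A/P = 0.08715/0.7655 = 0.1138 m. Q_B = (1/0.015)·0.08715·0.1138^(2/3)·√0.00091 = 0.04117 m³/s.
The larger discharge is 0.3826 m³/s and the smaller is 0.04117 m³/s; the ratio is 9.29.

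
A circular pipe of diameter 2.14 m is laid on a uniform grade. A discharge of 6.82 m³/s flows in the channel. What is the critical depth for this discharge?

y_c = 1.24 m

At critical depth, Q² T / (g A³) = 1, i.e. A³/T = Q²/g = 6.82²/9.81 = 4.741.
Try y = 0.989 m: A³/T = 2.012 — too small.
Try y = 1.57 m: A³/T = 11.96 — too large.
Try y = 1.24 m: A³/T = 4.774 — close enough.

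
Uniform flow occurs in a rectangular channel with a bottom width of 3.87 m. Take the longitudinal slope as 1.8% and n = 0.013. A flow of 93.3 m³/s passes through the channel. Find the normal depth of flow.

Manning's equation rearranged: A R^(2/3) = nQ / (1·√S) = 0.013 × 93.3 / (√0.018) = 9.04.
At y = 2.82 m: A R^(2/3) = 11.96 — high.
At y = 1.68 m: A R^(2/3) = 6.057 — low.
At y = 2.27 m: A R^(2/3) = 9.044 — close enough.

y_n = 2.27 m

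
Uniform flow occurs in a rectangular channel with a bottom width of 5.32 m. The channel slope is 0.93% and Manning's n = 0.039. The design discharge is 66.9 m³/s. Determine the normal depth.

Manning's equation rearranged: A R^(2/3) = nQ / (1·√S) = 0.039 × 66.9 / (√0.0093) = 27.06.
Try y = 3.01 m: A R^(2/3) = 20.16 — short.
Try y = 4.16 m: A R^(2/3) = 30.56 — over.
Try y = 3.78 m: A R^(2/3) = 27.06 — close enough.

y_n = 3.78 m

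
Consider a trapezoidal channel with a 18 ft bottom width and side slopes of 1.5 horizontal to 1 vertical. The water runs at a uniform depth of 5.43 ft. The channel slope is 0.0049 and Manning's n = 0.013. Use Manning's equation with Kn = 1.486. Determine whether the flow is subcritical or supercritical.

With bottom width b = 18 ft and side slope z = 1.5: A = (b + zy)y = (18 + 1.5×5.43)×5.43 = 142 ft²; P = b + 2y√(1+z²) = 18 + 2×5.43×1.803 = 37.58 ft.
Hydraulic radius R = A/P = 142/37.58 = 3.778 ft.
V = (1.486/n) R^(2/3) √S = (1.486/0.013) × 3.778^(2/3) × √0.0049 = 19.41 ft/s. Hydraulic depth D_h = A/T = 142/34.29 = 4.14 ft.
Froude number Fr = V/√(g·D_h) = 19.41/√(32.2×4.14) = 1.68, which is greater than 1, so the flow is supercritical.

supercritical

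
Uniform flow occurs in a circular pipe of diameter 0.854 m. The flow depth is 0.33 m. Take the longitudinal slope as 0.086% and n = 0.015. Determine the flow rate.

Q = 0.127 m³/s

For a circular section of diameter D = 0.854 m at depth y = 0.33 m, the central angle is θ = 2 arccos(1 − 2y/D) = 2.683 rad. Then A = (D²/8)(θ − sin θ) = 0.2043 m² and P = Dθ/2 = 1.146 m.
Hydraulic radius R = A/P = 0.2043/1.146 = 0.1783 m.
Manning's equation: Q = (1/n) A R^(2/3) S^(1/2) = (1/0.015) × 0.2043 × 0.1783^(2/3) × 0.00086^(1/2) = 0.127 m³/s.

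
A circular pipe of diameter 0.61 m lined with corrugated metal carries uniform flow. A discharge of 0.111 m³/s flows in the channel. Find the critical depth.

y_c = 0.212 m

At critical depth, Q² T / (g A³) = 1, i.e. A³/T = Q²/g = 0.111²/9.81 = 0.001256.
Try y = 0.19 m: A³/T = 0.0008294 — short.
Try y = 0.247 m: A³/T = 0.002281 — over.
Try y = 0.212 m: A³/T = 0.001267 — close enough.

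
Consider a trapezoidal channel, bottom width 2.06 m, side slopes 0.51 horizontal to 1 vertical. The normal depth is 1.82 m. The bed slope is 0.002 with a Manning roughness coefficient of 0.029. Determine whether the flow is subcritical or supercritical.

subcritical

With bottom width b = 2.06 m and side slope z = 0.51: A = (b + zy)y = (2.06 + 0.51×1.82)×1.82 = 5.439 m²; P = b + 2y√(1+z²) = 2.06 + 2×1.82×1.123 = 6.146 m.
Hydraulic radius R = A/P = 5.439/6.146 = 0.8849 m.
V = (1/n) R^(2/3) √S = (1/0.029) × 0.8849^(2/3) × √0.002 = 1.421 m/s. Hydraulic depth D_h = A/T = 5.439/3.916 = 1.389 m.
Froude number Fr = V/√(g·D_h) = 1.421/√(9.81×1.389) = 0.385, which is less than 1, so the flow is subcritical.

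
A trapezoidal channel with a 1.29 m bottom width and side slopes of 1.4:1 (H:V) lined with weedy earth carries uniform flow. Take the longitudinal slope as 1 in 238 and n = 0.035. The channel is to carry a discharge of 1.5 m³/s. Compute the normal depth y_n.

Manning's equation rearranged: A R^(2/3) = nQ / (1·√S) = 0.035 × 1.5 / (√0.004202) = 0.8099.
Trying y = 0.588 m: A R^(2/3) = 0.6462 — short.
Trying y = 0.84 m: A R^(2/3) = 1.297 — over.
Trying y = 0.661 m: A R^(2/3) = 0.8093 — ≈ 0.8099.

y_n = 0.661 m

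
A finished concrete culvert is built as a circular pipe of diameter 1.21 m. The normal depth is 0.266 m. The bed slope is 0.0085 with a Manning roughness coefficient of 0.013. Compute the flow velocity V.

V = 2.08 m/s

For a circular section of diameter D = 1.21 m at depth y = 0.266 m, the central angle is θ = 2 arccos(1 − 2y/D) = 1.952 rad. Then A = (D²/8)(θ − sin θ) = 0.1874 m² and P = Dθ/2 = 1.181 m.
Hydraulic radius R = A/P = 0.1874/1.181 = 0.1587 m.
From Manning's equation, V = (1/n) R^(2/3) S^(1/2) = (1/0.013) × 0.1587^(2/3) × 0.0085^(1/2) = 2.08 m/s.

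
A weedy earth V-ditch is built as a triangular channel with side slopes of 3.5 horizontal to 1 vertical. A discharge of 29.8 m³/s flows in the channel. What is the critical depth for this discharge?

At critical depth, Q² T / (g A³) = 1, i.e. A³/T = Q²/g = 29.8²/9.81 = 90.52.
Try y = 2.03 m: A³/T = 211.1 — over.
Try y = 1.45 m: A³/T = 39.26 — short.
Try y = 1.71 m: A³/T = 89.55 — matches.

y_c = 1.71 m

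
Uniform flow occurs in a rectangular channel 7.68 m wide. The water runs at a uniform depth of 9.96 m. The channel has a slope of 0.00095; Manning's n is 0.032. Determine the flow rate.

Q = 145 m³/s

Flow area A = b·y = 7.68 × 9.96 = 76.49 m². Wetted perimeter P = b + 2y = 7.68 + 2×9.96 = 27.6 m.
Hydraulic radius R = A/P = 76.49/27.6 = 2.771 m.
Manning's equation: Q = (1/n) A R^(2/3) S^(1/2) = (1/0.032) × 76.49 × 2.771^(2/3) × 0.00095^(1/2) = 145 m³/s.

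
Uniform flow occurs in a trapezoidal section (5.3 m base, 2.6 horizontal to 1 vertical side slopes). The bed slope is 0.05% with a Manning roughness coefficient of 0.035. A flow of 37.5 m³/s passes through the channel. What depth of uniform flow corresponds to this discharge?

y_n = 3.02 m

Manning's equation rearranged: A R^(2/3) = nQ / (1·√S) = 0.035 × 37.5 / (√0.0005) = 58.7.
At y = 2.54 m: A R^(2/3) = 40.57 — low.
At y = 3.02 m: A R^(2/3) = 58.67 — ≈ 58.7.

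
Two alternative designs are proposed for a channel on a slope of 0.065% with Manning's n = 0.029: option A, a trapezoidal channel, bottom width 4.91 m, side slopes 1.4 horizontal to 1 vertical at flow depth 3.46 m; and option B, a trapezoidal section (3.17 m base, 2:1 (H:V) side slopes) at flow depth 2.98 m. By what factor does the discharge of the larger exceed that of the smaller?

Channel A: With bottom width b = 4.91 m and side slope z = 1.4: A = (b + zy)y = (4.91 + 1.4×3.46)×3.46 = 33.75 m²; P = b + 2y√(1+z²) = 4.91 + 2×3.46×1.72 = 16.82 m. Hydraulic radius R = A/P = 33.75/16.82 = 2.007 m. Q_A = (1/0.029)·33.75·2.007^(2/3)·√0.00065 = 47.21 m³/s.
Channel B: With bottom width b = 3.17 m and side slope z = 2: A = (b + zy)y = (3.17 + 2×2.98)×2.98 = 27.21 m²; P = b + 2y√(1+z²) = 3.17 + 2×2.98×2.236 = 16.5 m. Hydraulic radius R = A/P = 27.21/16.5 = 1.649 m. Q_B = (1/0.029)·27.21·1.649^(2/3)·√0.00065 = 33.39 m³/s.
The larger discharge is 47.21 m³/s and the smaller is 33.39 m³/s; the ratio is 1.41.

1.41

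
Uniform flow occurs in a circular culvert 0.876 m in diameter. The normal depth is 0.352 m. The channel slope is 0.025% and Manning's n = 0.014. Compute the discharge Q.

Q = 0.084 m³/s

For a circular section of diameter D = 0.876 m at depth y = 0.352 m, the central angle is θ = 2 arccos(1 − 2y/D) = 2.746 rad. Then A = (D²/8)(θ − sin θ) = 0.2265 m² and P = Dθ/2 = 1.203 m.
Hydraulic radius R = A/P = 0.2265/1.203 = 0.1883 m.
Manning's equation: Q = (1/n) A R^(2/3) S^(1/2) = (1/0.014) × 0.2265 × 0.1883^(2/3) × 0.00025^(1/2) = 0.084 m³/s.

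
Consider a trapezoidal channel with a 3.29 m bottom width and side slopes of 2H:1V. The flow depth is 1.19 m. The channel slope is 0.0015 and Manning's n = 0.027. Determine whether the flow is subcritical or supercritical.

subcritical

With bottom width b = 3.29 m and side slope z = 2: A = (b + zy)y = (3.29 + 2×1.19)×1.19 = 6.747 m²; P = b + 2y√(1+z²) = 3.29 + 2×1.19×2.236 = 8.612 m.
Hydraulic radius R = A/P = 6.747/8.612 = 0.7835 m.
V = (1/n) R^(2/3) √S = (1/0.027) × 0.7835^(2/3) × √0.0015 = 1.219 m/s. Hydraulic depth D_h = A/T = 6.747/8.05 = 0.8382 m.
Froude number Fr = V/√(g·D_h) = 1.219/√(9.81×0.8382) = 0.425, which is less than 1, so the flow is subcritical.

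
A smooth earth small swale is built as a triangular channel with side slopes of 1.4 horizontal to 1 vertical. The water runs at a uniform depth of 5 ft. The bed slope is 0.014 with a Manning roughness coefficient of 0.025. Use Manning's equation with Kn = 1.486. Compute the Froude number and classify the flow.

For a triangular section with side slope z = 1.4: A = zy² = 1.4×5² = 35 ft²; P = 2y√(1+z²) = 2×5×1.72 = 17.2 ft.
Hydraulic radius R = A/P = 35/17.2 = 2.034 ft.
V = (1.486/n) R^(2/3) √S = (1.486/0.025) × 2.034^(2/3) × √0.014 = 11.29 ft/s. Hydraulic depth D_h = A/T = 35/14 = 2.5 ft.
Froude number Fr = V/√(g·D_h) = 11.29/√(32.2×2.5) = 1.26, which is greater than 1, so the flow is supercritical.

supercritical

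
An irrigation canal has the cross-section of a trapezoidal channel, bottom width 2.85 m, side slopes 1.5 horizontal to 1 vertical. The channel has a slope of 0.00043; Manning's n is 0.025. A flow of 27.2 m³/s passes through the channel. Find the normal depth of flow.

Manning's equation rearranged: A R^(2/3) = nQ / (1·√S) = 0.025 × 27.2 / (√0.00043) = 32.79.
Trying y = 2.37 m: A R^(2/3) = 18.38 — too small.
Trying y = 3.4 m: A R^(2/3) = 39.83 — too large.
Trying y = 3.11 m: A R^(2/3) = 32.79 — matches.

y_n = 3.11 m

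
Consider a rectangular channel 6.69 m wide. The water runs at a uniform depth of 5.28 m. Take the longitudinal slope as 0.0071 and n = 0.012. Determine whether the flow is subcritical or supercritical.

supercritical

Flow area A = b·y = 6.69 × 5.28 = 35.32 m². Wetted perimeter P = b + 2y = 6.69 + 2×5.28 = 17.25 m.
Hydraulic radius R = A/P = 35.32/17.25 = 2.048 m.
V = (1/n) R^(2/3) √S = (1/0.012) × 2.048^(2/3) × √0.0071 = 11.32 m/s. Hydraulic depth D_h = A/T = 35.32/6.69 = 5.28 m.
Froude number Fr = V/√(g·D_h) = 11.32/√(9.81×5.28) = 1.57, which is greater than 1, so the flow is supercritical.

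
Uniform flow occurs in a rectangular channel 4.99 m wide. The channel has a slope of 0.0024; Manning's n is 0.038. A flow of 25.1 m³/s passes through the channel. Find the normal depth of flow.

y_n = 3.13 m

Manning's equation rearranged: A R^(2/3) = nQ / (1·√S) = 0.038 × 25.1 / (√0.0024) = 19.47.
At y = 3.46 m: A R^(2/3) = 22.11 — high.
At y = 2.64 m: A R^(2/3) = 15.55 — low.
At y = 3.13 m: A R^(2/3) = 19.44 — ≈ 19.47.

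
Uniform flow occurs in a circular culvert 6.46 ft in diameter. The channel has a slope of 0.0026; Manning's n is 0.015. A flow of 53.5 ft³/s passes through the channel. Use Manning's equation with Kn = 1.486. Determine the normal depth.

y_n = 2.13 ft

Manning's equation rearranged: A R^(2/3) = nQ / (1.486·√S) = 0.015 × 53.5 / (1.486 × √0.0026) = 10.59.
Try y = 1.45 ft: A R^(2/3) = 4.985 — too small.
Try y = 2.13 ft: A R^(2/3) = 10.59 — close enough.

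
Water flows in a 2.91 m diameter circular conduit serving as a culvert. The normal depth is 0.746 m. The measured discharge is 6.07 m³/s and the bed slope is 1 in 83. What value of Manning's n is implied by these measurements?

For a circular section of diameter D = 2.91 m at depth y = 0.746 m, the central angle is θ = 2 arccos(1 − 2y/D) = 2.124 rad. Then A = (D²/8)(θ − sin θ) = 1.347 m² and P = Dθ/2 = 3.09 m.
Hydraulic radius R = A/P = 1.347/3.09 = 0.436 m.
Rearranging Manning's equation: n = (1/Q) A R^(2/3) S^(1/2) = (1/6.07) × 1.347 × 0.436^(2/3) × √0.01205 = 0.014.

n = 0.014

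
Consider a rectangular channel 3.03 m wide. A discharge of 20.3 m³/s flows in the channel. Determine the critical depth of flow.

y_c = 1.66 m

For a rectangular channel, critical depth y_c = (q²/g)^(1/3) where q = Q/b = 20.3/3.03 = 6.7 m²/s.
So y_c = (6.7²/9.81)^(1/3) = 1.66 m.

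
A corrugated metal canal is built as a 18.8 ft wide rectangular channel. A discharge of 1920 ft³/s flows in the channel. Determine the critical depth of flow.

y_c = 6.87 ft

For a rectangular channel, critical depth y_c = (q²/g)^(1/3) where q = Q/b = 1920/18.8 = 102.1 ft²/s.
So y_c = (102.1²/32.2)^(1/3) = 6.87 ft.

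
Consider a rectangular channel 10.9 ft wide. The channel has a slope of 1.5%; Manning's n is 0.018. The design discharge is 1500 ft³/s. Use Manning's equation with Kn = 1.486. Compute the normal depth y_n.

Manning's equation rearranged: A R^(2/3) = nQ / (1.486·√S) = 0.018 × 1500 / (1.486 × √0.015) = 148.4.
At y = 7.19 ft: A R^(2/3) = 166.6 — over.
At y = 4.79 ft: A R^(2/3) = 97.44 — short.
At y = 6.57 ft: A R^(2/3) = 148.3 — close enough.

y_n = 6.57 ft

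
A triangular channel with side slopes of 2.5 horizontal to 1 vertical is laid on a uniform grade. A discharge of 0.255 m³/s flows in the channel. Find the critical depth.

y_c = 0.292 m

At critical depth, Q² T / (g A³) = 1, i.e. A³/T = Q²/g = 0.255²/9.81 = 0.006628.
Try y = 0.32 m: A³/T = 0.01049 — over.
Try y = 0.292 m: A³/T = 0.006634 — matches.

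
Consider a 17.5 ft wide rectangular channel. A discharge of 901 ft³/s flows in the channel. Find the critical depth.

y_c = 4.35 ft

For a rectangular channel, critical depth y_c = (q²/g)^(1/3) where q = Q/b = 901/17.5 = 51.49 ft²/s.
So y_c = (51.49²/32.2)^(1/3) = 4.35 ft.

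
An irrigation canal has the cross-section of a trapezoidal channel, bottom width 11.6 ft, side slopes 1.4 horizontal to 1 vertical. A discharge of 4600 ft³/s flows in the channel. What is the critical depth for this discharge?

At critical depth, Q² T / (g A³) = 1, i.e. A³/T = Q²/g = 4600²/32.2 = 657100.
At y = 8.82 ft: A³/T = 259600 — low.
At y = 11.2 ft: A³/T = 663900 — close enough.

y_c = 11.2 ft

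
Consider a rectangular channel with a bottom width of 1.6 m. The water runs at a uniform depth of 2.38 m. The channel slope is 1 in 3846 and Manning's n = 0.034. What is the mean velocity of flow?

V = 0.337 m/s

Flow area A = b·y = 1.6 × 2.38 = 3.808 m². Wetted perimeter P = b + 2y = 1.6 + 2×2.38 = 6.36 m.
Hydraulic radius R = A/P = 3.808/6.36 = 0.5987 m.
From Manning's equation, V = (1/n) R^(2/3) S^(1/2) = (1/0.034) × 0.5987^(2/3) × 0.00026^(1/2) = 0.337 m/s.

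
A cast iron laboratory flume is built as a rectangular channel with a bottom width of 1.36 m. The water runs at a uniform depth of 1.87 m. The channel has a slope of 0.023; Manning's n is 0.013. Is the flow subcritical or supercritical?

Flow area A = b·y = 1.36 × 1.87 = 2.543 m². Wetted perimeter P = b + 2y = 1.36 + 2×1.87 = 5.1 m.
Hydraulic radius R = A/P = 2.543/5.1 = 0.4987 m.
V = (1/n) R^(2/3) √S = (1/0.013) × 0.4987^(2/3) × √0.023 = 7.336 m/s. Hydraulic depth D_h = A/T = 2.543/1.36 = 1.87 m.
Froude number Fr = V/√(g·D_h) = 7.336/√(9.81×1.87) = 1.71, which is greater than 1, so the flow is supercritical.

supercritical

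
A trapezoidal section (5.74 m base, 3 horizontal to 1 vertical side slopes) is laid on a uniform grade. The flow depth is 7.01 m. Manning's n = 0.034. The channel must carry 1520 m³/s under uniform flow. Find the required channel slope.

With bottom width b = 5.74 m and side slope z = 3: A = (b + zy)y = (5.74 + 3×7.01)×7.01 = 187.7 m²; P = b + 2y√(1+z²) = 5.74 + 2×7.01×3.162 = 50.08 m.
Hydraulic radius R = A/P = 187.7/50.08 = 3.748 m.
From Manning's equation, S = [nQ / (1 A R^(2/3))]² = [0.034 × 1520 / (1 × 187.7 × 3.748^(2/3))]² = 0.013.

S = 0.013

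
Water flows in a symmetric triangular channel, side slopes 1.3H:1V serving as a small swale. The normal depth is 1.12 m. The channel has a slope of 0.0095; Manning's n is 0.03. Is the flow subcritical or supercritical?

subcritical

For a triangular section with side slope z = 1.3: A = zy² = 1.3×1.12² = 1.631 m²; P = 2y√(1+z²) = 2×1.12×1.64 = 3.674 m.
Hydraulic radius R = A/P = 1.631/3.674 = 0.4439 m.
V = (1/n) R^(2/3) √S = (1/0.03) × 0.4439^(2/3) × √0.0095 = 1.891 m/s. Hydraulic depth D_h = A/T = 1.631/2.912 = 0.56 m.
Froude number Fr = V/√(g·D_h) = 1.891/√(9.81×0.56) = 0.807, which is less than 1, so the flow is subcritical.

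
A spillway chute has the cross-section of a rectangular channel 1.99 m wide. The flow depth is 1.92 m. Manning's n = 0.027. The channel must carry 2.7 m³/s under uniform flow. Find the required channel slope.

Flow area A = b·y = 1.99 × 1.92 = 3.821 m². Wetted perimeter P = b + 2y = 1.99 + 2×1.92 = 5.83 m.
Hydraulic radius R = A/P = 3.821/5.83 = 0.6554 m.
From Manning's equation, S = [nQ / (1 A R^(2/3))]² = [0.027 × 2.7 / (1 × 3.821 × 0.6554^(2/3))]² = 0.000639.

S = 0.000639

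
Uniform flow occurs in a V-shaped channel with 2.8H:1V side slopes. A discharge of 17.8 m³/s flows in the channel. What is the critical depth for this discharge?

At critical depth, Q² T / (g A³) = 1, i.e. A³/T = Q²/g = 17.8²/9.81 = 32.3.
Trying y = 1.69 m: A³/T = 54.04 — over.
Trying y = 1.28 m: A³/T = 13.47 — short.
Trying y = 1.52 m: A³/T = 31.81 — close enough.

y_c = 1.52 m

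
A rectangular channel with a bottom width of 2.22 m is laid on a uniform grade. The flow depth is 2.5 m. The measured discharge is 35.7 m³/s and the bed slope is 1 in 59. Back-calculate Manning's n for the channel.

n = 0.017

Flow area A = b·y = 2.22 × 2.5 = 5.55 m². Wetted perimeter P = b + 2y = 2.22 + 2×2.5 = 7.22 m.
Hydraulic radius R = A/P = 5.55/7.22 = 0.7687 m.
Rearranging Manning's equation: n = (1/Q) A R^(2/3) S^(1/2) = (1/35.7) × 5.55 × 0.7687^(2/3) × √0.01695 = 0.017.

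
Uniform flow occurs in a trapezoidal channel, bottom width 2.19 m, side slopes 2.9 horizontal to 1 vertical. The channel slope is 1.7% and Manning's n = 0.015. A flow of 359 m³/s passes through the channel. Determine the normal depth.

Manning's equation rearranged: A R^(2/3) = nQ / (1·√S) = 0.015 × 359 / (√0.017) = 41.3.
Trying y = 2.01 m: A R^(2/3) = 17.28 — short.
Trying y = 2.91 m: A R^(2/3) = 41.3 — ≈ 41.3.

y_n = 2.91 m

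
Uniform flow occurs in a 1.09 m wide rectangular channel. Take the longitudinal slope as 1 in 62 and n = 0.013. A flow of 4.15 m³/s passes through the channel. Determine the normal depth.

Manning's equation rearranged: A R^(2/3) = nQ / (1·√S) = 0.013 × 4.15 / (√0.01613) = 0.4248.
Try y = 0.923 m: A R^(2/3) = 0.4927 — too large.
Try y = 0.666 m: A R^(2/3) = 0.3251 — too small.
Try y = 0.82 m: A R^(2/3) = 0.4246 — close enough.

y_n = 0.82 m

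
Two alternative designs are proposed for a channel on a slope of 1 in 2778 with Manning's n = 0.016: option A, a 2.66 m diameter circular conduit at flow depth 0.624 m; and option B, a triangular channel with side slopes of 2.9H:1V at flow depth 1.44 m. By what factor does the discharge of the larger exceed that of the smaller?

9.11

Channel A: For a circular section of diameter D = 2.66 m at depth y = 0.624 m, the central angle is θ = 2 arccos(1 − 2y/D) = 2.022 rad. Then A = (D²/8)(θ − sin θ) = 0.993 m² and P = Dθ/2 = 2.69 m. Hydraulic radius R = A/P = 0.993/2.69 = 0.3692 m. Q_A = (1/0.016)·0.993·0.3692^(2/3)·√0.00036 = 0.6059 m³/s.
Channel B: For a triangular section with side slope z = 2.9: A = zy² = 2.9×1.44² = 6.013 m²; P = 2y√(1+z²) = 2×1.44×3.068 = 8.835 m. Hydraulic radius R = A/P = 6.013/8.835 = 0.6807 m. Q_B = (1/0.016)·6.013·0.6807^(2/3)·√0.00036 = 5.518 m³/s.
The larger discharge is 5.518 m³/s and the smaller is 0.6059 m³/s; the ratio is 9.11.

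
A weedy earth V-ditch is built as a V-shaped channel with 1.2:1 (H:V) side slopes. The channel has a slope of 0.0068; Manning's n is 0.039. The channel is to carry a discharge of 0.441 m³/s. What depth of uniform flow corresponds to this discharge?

Manning's equation rearranged: A R^(2/3) = nQ / (1·√S) = 0.039 × 0.441 / (√0.0068) = 0.2086.
Trying y = 0.772 m: A R^(2/3) = 0.318 — over.
Trying y = 0.59 m: A R^(2/3) = 0.1553 — short.
Trying y = 0.659 m: A R^(2/3) = 0.2085 — matches.

y_n = 0.659 m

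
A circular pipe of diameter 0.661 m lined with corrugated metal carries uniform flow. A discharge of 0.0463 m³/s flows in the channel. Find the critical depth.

At critical depth, Q² T / (g A³) = 1, i.e. A³/T = Q²/g = 0.0463²/9.81 = 0.0002185.
At y = 0.149 m: A³/T = 0.0003522 — high.
At y = 0.0945 m: A³/T = 0.00005896 — low.
At y = 0.132 m: A³/T = 0.0002193 — ≈ 0.0002185.

y_c = 0.132 m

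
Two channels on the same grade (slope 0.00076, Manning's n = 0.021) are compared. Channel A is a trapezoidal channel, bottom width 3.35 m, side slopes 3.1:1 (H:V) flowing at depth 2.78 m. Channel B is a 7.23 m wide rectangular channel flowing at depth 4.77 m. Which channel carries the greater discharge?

Channel A: With bottom width b = 3.35 m and side slope z = 3.1: A = (b + zy)y = (3.35 + 3.1×2.78)×2.78 = 33.27 m²; P = b + 2y√(1+z²) = 3.35 + 2×2.78×3.257 = 21.46 m. Hydraulic radius R = A/P = 33.27/21.46 = 1.55 m. Q_A = (1/0.021)·33.27·1.55^(2/3)·√0.00076 = 58.51 m³/s.
Channel B: Flow area A = b·y = 7.23 × 4.77 = 34.49 m². Wetted perimeter P = b + 2y = 7.23 + 2×4.77 = 16.77 m. Hydraulic radius R = A/P = 34.49/16.77 = 2.056 m. Q_B = (1/0.021)·34.49·2.056^(2/3)·√0.00076 = 73.21 m³/s.
Q_A = 58.51 m³/s vs Q_B = 73.21 m³/s, so channel B carries more.

channel B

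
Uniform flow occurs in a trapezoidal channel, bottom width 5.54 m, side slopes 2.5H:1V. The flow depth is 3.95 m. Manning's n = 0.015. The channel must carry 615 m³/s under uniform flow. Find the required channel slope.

With bottom width b = 5.54 m and side slope z = 2.5: A = (b + zy)y = (5.54 + 2.5×3.95)×3.95 = 60.89 m²; P = b + 2y√(1+z²) = 5.54 + 2×3.95×2.693 = 26.81 m.
Hydraulic radius R = A/P = 60.89/26.81 = 2.271 m.
From Manning's equation, S = [nQ / (1 A R^(2/3))]² = [0.015 × 615 / (1 × 60.89 × 2.271^(2/3))]² = 0.00769.

S = 0.00769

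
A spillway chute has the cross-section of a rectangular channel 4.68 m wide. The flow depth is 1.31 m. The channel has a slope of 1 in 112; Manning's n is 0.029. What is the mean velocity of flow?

Flow area A = b·y = 4.68 × 1.31 = 6.131 m². Wetted perimeter P = b + 2y = 4.68 + 2×1.31 = 7.3 m.
Hydraulic radius R = A/P = 6.131/7.3 = 0.8398 m.
From Manning's equation, V = (1/n) R^(2/3) S^(1/2) = (1/0.029) × 0.8398^(2/3) × 0.008929^(1/2) = 2.9 m/s.

V = 2.9 m/s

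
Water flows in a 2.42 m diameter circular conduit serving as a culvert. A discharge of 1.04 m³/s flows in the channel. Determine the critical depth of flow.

At critical depth, Q² T / (g A³) = 1, i.e. A³/T = Q²/g = 1.04²/9.81 = 0.1103.
At y = 0.526 m: A³/T = 0.2009 — high.
At y = 0.451 m: A³/T = 0.11 — ≈ 0.1103.

y_c = 0.451 m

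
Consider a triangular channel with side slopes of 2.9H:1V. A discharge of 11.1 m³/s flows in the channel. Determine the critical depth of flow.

At critical depth, Q² T / (g A³) = 1, i.e. A³/T = Q²/g = 11.1²/9.81 = 12.56.
At y = 1.58 m: A³/T = 41.4 — over.
At y = 1.24 m: A³/T = 12.33 — matches.

y_c = 1.24 m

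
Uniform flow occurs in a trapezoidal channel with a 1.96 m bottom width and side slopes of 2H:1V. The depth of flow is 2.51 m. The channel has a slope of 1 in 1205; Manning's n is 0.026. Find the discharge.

With bottom width b = 1.96 m and side slope z = 2: A = (b + zy)y = (1.96 + 2×2.51)×2.51 = 17.52 m²; P = b + 2y√(1+z²) = 1.96 + 2×2.51×2.236 = 13.19 m.
Hydraulic radius R = A/P = 17.52/13.19 = 1.329 m.
Manning's equation: Q = (1/n) A R^(2/3) S^(1/2) = (1/0.026) × 17.52 × 1.329^(2/3) × 0.0008299^(1/2) = 23.5 m³/s.

Q = 23.5 m³/s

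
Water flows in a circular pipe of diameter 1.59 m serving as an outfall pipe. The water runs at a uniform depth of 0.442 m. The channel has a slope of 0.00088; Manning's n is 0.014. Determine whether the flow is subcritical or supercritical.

subcritical

For a circular section of diameter D = 1.59 m at depth y = 0.442 m, the central angle is θ = 2 arccos(1 − 2y/D) = 2.221 rad. Then A = (D²/8)(θ − sin θ) = 0.4505 m² and P = Dθ/2 = 1.766 m.
Hydraulic radius R = A/P = 0.4505/1.766 = 0.2551 m.
V = (1/n) R^(2/3) √S = (1/0.014) × 0.2551^(2/3) × √0.00088 = 0.8523 m/s. Hydraulic depth D_h = A/T = 0.4505/1.425 = 0.3162 m.
Froude number Fr = V/√(g·D_h) = 0.8523/√(9.81×0.3162) = 0.484, which is less than 1, so the flow is subcritical.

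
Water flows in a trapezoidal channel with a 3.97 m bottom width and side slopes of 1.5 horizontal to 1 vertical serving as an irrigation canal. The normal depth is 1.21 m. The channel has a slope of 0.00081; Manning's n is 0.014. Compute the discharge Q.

Q = 12.7 m³/s

With bottom width b = 3.97 m and side slope z = 1.5: A = (b + zy)y = (3.97 + 1.5×1.21)×1.21 = 7 m²; P = b + 2y√(1+z²) = 3.97 + 2×1.21×1.803 = 8.333 m.
Hydraulic radius R = A/P = 7/8.333 = 0.84 m.
Manning's equation: Q = (1/n) A R^(2/3) S^(1/2) = (1/0.014) × 7 × 0.84^(2/3) × 0.00081^(1/2) = 12.7 m³/s.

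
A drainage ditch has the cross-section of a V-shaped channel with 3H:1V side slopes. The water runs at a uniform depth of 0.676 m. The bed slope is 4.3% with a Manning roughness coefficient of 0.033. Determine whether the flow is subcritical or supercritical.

supercritical

For a triangular section with side slope z = 3: A = zy² = 3×0.676² = 1.371 m²; P = 2y√(1+z²) = 2×0.676×3.162 = 4.275 m.
Hydraulic radius R = A/P = 1.371/4.275 = 0.3207 m.
V = (1/n) R^(2/3) √S = (1/0.033) × 0.3207^(2/3) × √0.043 = 2.944 m/s. Hydraulic depth D_h = A/T = 1.371/4.056 = 0.338 m.
Froude number Fr = V/√(g·D_h) = 2.944/√(9.81×0.338) = 1.62, which is greater than 1, so the flow is supercritical.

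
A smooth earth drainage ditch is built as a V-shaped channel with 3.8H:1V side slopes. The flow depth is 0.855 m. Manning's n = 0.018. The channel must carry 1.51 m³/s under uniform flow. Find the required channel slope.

For a triangular section with side slope z = 3.8: A = zy² = 3.8×0.855² = 2.778 m²; P = 2y√(1+z²) = 2×0.855×3.929 = 6.719 m.
Hydraulic radius R = A/P = 2.778/6.719 = 0.4134 m.
From Manning's equation, S = [nQ / (1 A R^(2/3))]² = [0.018 × 1.51 / (1 × 2.778 × 0.4134^(2/3))]² = 0.000311.

S = 0.000311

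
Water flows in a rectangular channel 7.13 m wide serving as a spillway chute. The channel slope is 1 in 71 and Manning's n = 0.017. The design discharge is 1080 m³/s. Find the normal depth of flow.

Manning's equation rearranged: A R^(2/3) = nQ / (1·√S) = 0.017 × 1080 / (√0.01408) = 154.7.
Try y = 13.2 m: A R^(2/3) = 187.3 — too large.
Try y = 10 m: A R^(2/3) = 135.8 — too small.
Try y = 11.2 m: A R^(2/3) = 155 — close enough.

y_n = 11.2 m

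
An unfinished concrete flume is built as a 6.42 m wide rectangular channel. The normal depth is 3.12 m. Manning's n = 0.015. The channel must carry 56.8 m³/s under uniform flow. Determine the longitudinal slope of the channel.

Flow area A = b·y = 6.42 × 3.12 = 20.03 m². Wetted perimeter P = b + 2y = 6.42 + 2×3.12 = 12.66 m.
Hydraulic radius R = A/P = 20.03/12.66 = 1.582 m.
From Manning's equation, S = [nQ / (1 A R^(2/3))]² = [0.015 × 56.8 / (1 × 20.03 × 1.582^(2/3))]² = 0.000981.

S = 0.000981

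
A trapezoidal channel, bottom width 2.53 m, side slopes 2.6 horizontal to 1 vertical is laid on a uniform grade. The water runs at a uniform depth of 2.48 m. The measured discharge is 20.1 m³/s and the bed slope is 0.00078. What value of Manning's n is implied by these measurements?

n = 0.038

With bottom width b = 2.53 m and side slope z = 2.6: A = (b + zy)y = (2.53 + 2.6×2.48)×2.48 = 22.27 m²; P = b + 2y√(1+z²) = 2.53 + 2×2.48×2.786 = 16.35 m.
Hydraulic radius R = A/P = 22.27/16.35 = 1.362 m.
Rearranging Manning's equation: n = (1/Q) A R^(2/3) S^(1/2) = (1/20.1) × 22.27 × 1.362^(2/3) × √0.00078 = 0.038.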